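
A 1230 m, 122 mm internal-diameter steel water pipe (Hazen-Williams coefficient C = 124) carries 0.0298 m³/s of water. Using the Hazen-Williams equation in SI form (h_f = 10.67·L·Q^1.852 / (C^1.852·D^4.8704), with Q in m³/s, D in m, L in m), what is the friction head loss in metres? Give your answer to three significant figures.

h_f ≈ 73.3 m

h_f = 10.67·1230·0.0298^1.852 / (124^1.852·0.122^4.8704) = 73.30 m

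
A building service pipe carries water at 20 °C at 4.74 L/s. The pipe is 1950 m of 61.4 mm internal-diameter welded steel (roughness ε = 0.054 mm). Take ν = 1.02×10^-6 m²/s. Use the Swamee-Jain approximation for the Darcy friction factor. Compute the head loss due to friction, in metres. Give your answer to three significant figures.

V = 4Q/(πD²) = 4·0.00474/(π·0.0614²) = 1.601 m/s
Re = VD/ν = 1.601·0.0614/1.02×10^-6 = 9.64×10^4 → turbulent
ε/D = 0.054/61.4 = 8.79×10^-4
Swamee-Jain: f = 0.02200
h_f = f(L/D)V²/(2g) = 0.02200·(1950/0.0614)·1.601²/(2·9.81) = 91.25 m

h_f ≈ 91.2 m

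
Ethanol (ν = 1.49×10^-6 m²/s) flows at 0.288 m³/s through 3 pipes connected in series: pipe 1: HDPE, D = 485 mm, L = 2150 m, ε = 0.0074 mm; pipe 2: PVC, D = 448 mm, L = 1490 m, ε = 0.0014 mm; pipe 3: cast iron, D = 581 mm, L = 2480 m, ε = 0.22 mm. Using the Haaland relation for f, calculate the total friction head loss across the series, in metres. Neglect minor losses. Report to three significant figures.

H ≈ 18.9 m

Pipe 1: V = 1.559 m/s, Re = 5.07×10^5, ε/D = 1.53×10^-5, f = 0.01321, h_1 = f(L/D)V²/2g = 7.252 m
Pipe 2: V = 1.827 m/s, Re = 5.49×10^5, ε/D = 3.13×10^-6, f = 0.01288, h_2 = f(L/D)V²/2g = 7.289 m
Pipe 3: V = 1.086 m/s, Re = 4.24×10^5, ε/D = 3.79×10^-4, f = 0.01692, h_3 = f(L/D)V²/2g = 4.343 m
Series → Q common, losses add: H = Σh = 18.88 m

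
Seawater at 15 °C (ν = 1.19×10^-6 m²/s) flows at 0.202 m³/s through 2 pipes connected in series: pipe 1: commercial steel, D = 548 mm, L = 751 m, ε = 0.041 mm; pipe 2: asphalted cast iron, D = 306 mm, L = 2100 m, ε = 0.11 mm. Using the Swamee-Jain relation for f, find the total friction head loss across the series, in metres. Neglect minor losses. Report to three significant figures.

Pipe 1: V = 0.8564 m/s, Re = 3.94×10^5, ε/D = 7.48×10^-5, f = 0.01461, h_1 = f(L/D)V²/2g = 0.7485 m
Pipe 2: V = 2.747 m/s, Re = 7.06×10^5, ε/D = 3.59×10^-4, f = 0.01651, h_2 = f(L/D)V²/2g = 43.57 m
Series → Q common, losses add: H = Σh = 44.32 m

H ≈ 44.3 m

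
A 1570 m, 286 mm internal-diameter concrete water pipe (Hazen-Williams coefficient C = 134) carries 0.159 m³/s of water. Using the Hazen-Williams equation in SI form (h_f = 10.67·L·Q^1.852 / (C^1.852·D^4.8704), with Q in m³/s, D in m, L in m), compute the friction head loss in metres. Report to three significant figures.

h_f ≈ 28.4 m

h_f = 10.67·1570·0.159^1.852 / (134^1.852·0.286^4.8704) = 28.40 m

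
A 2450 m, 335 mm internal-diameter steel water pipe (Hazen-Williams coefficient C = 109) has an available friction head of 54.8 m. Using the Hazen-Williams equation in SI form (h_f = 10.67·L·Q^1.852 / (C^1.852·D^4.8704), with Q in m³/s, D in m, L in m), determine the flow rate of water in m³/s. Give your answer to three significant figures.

Q ≈ 0.220 m³/s

Rearranging: Q = [h_f·C^1.852·D^4.8704 / (10.67·L)]^(1/1.852)
Q = [54.8·109^1.852·0.335^4.8704 / (10.67·2450)]^0.540 = 0.2198 m³/s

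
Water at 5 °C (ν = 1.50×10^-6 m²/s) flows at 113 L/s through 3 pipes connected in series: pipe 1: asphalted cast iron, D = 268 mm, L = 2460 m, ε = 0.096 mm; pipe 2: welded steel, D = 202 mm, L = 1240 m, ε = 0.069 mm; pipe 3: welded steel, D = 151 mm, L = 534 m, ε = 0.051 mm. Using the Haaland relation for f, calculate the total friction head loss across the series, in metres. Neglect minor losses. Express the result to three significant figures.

H ≈ 213 m

Pipe 1: V = 2.003 m/s, Re = 3.58×10^5, ε/D = 3.58×10^-4, f = 0.01697, h_1 = f(L/D)V²/2g = 31.85 m
Pipe 2: V = 3.526 m/s, Re = 4.75×10^5, ε/D = 3.42×10^-4, f = 0.01653, h_2 = f(L/D)V²/2g = 64.30 m
Pipe 3: V = 6.310 m/s, Re = 6.35×10^5, ε/D = 3.38×10^-4, f = 0.01624, h_3 = f(L/D)V²/2g = 116.5 m
Series → Q common, losses add: H = Σh = 212.7 m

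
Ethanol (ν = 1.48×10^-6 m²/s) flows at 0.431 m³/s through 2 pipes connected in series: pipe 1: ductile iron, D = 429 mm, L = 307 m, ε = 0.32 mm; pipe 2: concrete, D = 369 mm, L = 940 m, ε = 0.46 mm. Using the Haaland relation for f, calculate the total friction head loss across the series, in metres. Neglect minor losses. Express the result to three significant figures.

H ≈ 50.4 m

Pipe 1: V = 2.982 m/s, Re = 8.64×10^5, ε/D = 7.46×10^-4, f = 0.01872, h_1 = f(L/D)V²/2g = 6.071 m
Pipe 2: V = 4.030 m/s, Re = 1.00×10^6, ε/D = 0.00125, f = 0.02100, h_2 = f(L/D)V²/2g = 44.29 m
Series → Q common, losses add: H = Σh = 50.36 m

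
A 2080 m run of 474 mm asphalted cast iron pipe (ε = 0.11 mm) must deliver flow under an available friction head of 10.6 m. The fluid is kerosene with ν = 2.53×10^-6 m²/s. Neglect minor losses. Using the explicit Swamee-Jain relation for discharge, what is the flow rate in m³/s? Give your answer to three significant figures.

Q ≈ 0.300 m³/s

Swamee-Jain (Type II): Q = -0.965·√(gD⁵h_f/L)·ln[ε/(3.7D) + √(3.17ν²L/(gD³h_f))]
√(gD⁵h_f/L) = √(9.81·0.474⁵·10.6/2080) = 0.03459
ε/(3.7D) = 6.27×10^-5; √(3.17ν²L/(gD³h_f)) = 6.17×10^-5
Q = -0.965·0.03459·ln(1.245×10^-4) = 0.3001 m³/s
Check: V = 1.70 m/s, Re = 3.19×10^5, f = 0.01646, h_f = 10.6 m ≈ 10.6 m ✓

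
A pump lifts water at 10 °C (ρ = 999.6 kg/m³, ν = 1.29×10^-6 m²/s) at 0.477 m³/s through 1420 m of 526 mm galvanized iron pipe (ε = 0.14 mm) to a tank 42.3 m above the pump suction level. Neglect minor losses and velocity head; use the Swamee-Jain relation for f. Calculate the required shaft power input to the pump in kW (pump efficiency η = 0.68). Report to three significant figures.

P_shaft ≈ 362 kW

V = 4Q/(πD²) = 2.195 m/s; Re = 8.95×10^5; ε/D = 2.66×10^-4; f = 0.01553
h_f = f(L/D)V²/2g = 10.30 m
Total head H = z + h_f = 42.3 + 10.30 = 52.60 m
P_hyd = ρgQH = 999.6·9.81·0.477·52.60 = 246.0 kW
P_shaft = P_hyd/η = 246.0/0.68 = 361.8 kW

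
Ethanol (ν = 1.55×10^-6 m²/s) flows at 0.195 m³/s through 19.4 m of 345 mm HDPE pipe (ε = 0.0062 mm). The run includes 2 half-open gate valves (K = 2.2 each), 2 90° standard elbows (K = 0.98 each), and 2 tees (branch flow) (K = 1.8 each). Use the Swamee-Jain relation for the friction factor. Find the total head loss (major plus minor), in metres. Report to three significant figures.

V = 4Q/(πD²) = 2.086 m/s; V²/2g = 0.2218 m
Re = 4.64×10^5, ε/D = 1.80×10^-5 → f = 0.01354 (Swamee-Jain)
Major: h_f = f(L/D)·V²/2g = 0.01354·56.23·0.2218 = 0.1688 m
Minor: ΣK = 9.96; h_m = ΣK·V²/2g = 2.209 m
Total H_L = 0.1688 + 2.209 = 2.378 m

H_L ≈ 2.38 m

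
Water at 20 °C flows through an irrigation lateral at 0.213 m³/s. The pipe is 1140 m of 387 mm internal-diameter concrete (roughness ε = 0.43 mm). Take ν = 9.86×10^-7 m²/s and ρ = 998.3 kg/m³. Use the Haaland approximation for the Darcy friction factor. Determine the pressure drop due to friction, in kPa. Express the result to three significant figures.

Δp ≈ 99.0 kPa

V = 4Q/(πD²) = 4·0.213/(π·0.387²) = 1.811 m/s
Re = VD/ν = 1.811·0.387/9.86×10^-7 = 7.11×10^5 → turbulent
ε/D = 0.43/387 = 0.00111
Haaland: f = 0.02053
h_f = f(L/D)V²/(2g) = 0.02053·(1140/0.387)·1.811²/(2·9.81) = 10.11 m
Δp = ρg·h_f = 998.3·9.81·10.11 = 99.00 kPa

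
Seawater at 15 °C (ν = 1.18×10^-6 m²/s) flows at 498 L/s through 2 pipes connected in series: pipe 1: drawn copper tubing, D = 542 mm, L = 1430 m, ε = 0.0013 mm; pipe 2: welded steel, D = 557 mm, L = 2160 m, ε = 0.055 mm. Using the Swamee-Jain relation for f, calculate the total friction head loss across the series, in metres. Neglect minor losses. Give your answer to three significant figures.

H ≈ 18.5 m

Pipe 1: V = 2.158 m/s, Re = 9.91×10^5, ε/D = 2.40×10^-6, f = 0.01168, h_1 = f(L/D)V²/2g = 7.320 m
Pipe 2: V = 2.044 m/s, Re = 9.65×10^5, ε/D = 9.87×10^-5, f = 0.01353, h_2 = f(L/D)V²/2g = 11.17 m
Series → Q common, losses add: H = Σh = 18.49 m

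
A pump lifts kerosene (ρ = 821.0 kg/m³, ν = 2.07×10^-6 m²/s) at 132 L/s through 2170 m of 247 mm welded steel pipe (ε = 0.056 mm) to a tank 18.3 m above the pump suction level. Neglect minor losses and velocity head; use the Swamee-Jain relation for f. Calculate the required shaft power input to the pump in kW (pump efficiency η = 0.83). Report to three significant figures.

P_shaft ≈ 94.7 kW

V = 4Q/(πD²) = 2.755 m/s; Re = 3.29×10^5; ε/D = 2.27×10^-4; f = 0.01637
h_f = f(L/D)V²/2g = 55.61 m
Total head H = z + h_f = 18.3 + 55.61 = 73.91 m
P_hyd = ρgQH = 821.0·9.81·0.132·73.91 = 78.58 kW
P_shaft = P_hyd/η = 78.58/0.83 = 94.67 kW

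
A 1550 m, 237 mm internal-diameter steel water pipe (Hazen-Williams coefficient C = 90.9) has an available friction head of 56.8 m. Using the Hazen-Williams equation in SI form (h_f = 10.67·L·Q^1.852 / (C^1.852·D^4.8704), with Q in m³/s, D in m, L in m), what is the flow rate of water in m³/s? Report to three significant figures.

Q ≈ 0.0963 m³/s

Rearranging: Q = [h_f·C^1.852·D^4.8704 / (10.67·L)]^(1/1.852)
Q = [56.8·90.9^1.852·0.237^4.8704 / (10.67·1550)]^0.540 = 0.09633 m³/s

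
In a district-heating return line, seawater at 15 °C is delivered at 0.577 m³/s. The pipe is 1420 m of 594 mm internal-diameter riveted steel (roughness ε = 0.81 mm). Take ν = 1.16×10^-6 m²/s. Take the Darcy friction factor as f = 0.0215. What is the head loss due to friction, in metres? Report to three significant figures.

h_f ≈ 11.4 m

V = 4Q/(πD²) = 4·0.577/(π·0.594²) = 2.082 m/s
h_f = f(L/D)V²/(2g) = 0.02150·(1420/0.594)·2.082²/(2·9.81) = 11.36 m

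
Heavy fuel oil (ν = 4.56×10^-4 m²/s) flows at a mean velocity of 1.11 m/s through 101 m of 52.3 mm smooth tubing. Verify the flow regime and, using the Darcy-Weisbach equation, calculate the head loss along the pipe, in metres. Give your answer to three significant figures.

Re = VD/ν = 1.11·0.05230/4.56×10^-4 = 127 → laminar (Re < 2300)
f = 64/Re = 0.5027
h_f = f(L/D)V²/(2g) = 0.5027·(101/0.05230)·1.11²/(2·9.81) = 60.97 m

h_f ≈ 61.0 m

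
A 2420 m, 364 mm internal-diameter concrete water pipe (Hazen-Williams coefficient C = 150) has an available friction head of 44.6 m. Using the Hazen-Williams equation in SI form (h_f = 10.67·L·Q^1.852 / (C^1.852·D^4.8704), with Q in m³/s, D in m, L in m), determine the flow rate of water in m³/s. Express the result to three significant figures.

Rearranging: Q = [h_f·C^1.852·D^4.8704 / (10.67·L)]^(1/1.852)
Q = [44.6·150^1.852·0.364^4.8704 / (10.67·2420)]^0.540 = 0.3390 m³/s

Q ≈ 0.339 m³/s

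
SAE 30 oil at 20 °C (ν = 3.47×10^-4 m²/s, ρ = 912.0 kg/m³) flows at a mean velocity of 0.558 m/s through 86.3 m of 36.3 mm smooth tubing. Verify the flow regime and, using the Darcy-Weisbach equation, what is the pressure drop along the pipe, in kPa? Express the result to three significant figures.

Δp ≈ 370 kPa

Re = VD/ν = 0.558·0.03630/3.47×10^-4 = 58.4 → laminar (Re < 2300)
f = 64/Re = 1.096
h_f = f(L/D)V²/(2g) = 1.096·(86.3/0.03630)·0.558²/(2·9.81) = 41.37 m
Δp = ρg·h_f = 912.0·9.81·41.37 = 370.1 kPa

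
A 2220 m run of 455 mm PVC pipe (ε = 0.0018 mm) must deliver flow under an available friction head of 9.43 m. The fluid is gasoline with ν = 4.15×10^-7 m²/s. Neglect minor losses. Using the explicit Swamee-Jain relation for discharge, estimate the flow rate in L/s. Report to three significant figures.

Swamee-Jain (Type II): Q = -0.965·√(gD⁵h_f/L)·ln[ε/(3.7D) + √(3.17ν²L/(gD³h_f))]
√(gD⁵h_f/L) = √(9.81·0.455⁵·9.43/2220) = 0.02851
ε/(3.7D) = 1.07×10^-6; √(3.17ν²L/(gD³h_f)) = 1.18×10^-5
Q = -0.965·0.02851·ln(1.286×10^-5) = 0.3098 m³/s
Check: V = 1.91 m/s, Re = 2.09×10^6, f = 0.01045, h_f = 9.43 m ≈ 9.43 m ✓

Q ≈ 310 L/s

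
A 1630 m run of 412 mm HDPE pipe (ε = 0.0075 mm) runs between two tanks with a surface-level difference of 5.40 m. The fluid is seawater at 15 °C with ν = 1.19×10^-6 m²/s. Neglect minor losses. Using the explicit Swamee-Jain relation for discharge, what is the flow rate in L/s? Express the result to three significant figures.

Swamee-Jain (Type II): Q = -0.965·√(gD⁵h_f/L)·ln[ε/(3.7D) + √(3.17ν²L/(gD³h_f))]
√(gD⁵h_f/L) = √(9.81·0.412⁵·5.40/1630) = 0.01964
ε/(3.7D) = 4.92×10^-6; √(3.17ν²L/(gD³h_f)) = 4.44×10^-5
Q = -0.965·0.01964·ln(4.936×10^-5) = 0.1880 m³/s
Check: V = 1.41 m/s, Re = 4.88×10^5, f = 0.01343, h_f = 5.38 m ≈ 5.40 m ✓

Q ≈ 188 L/s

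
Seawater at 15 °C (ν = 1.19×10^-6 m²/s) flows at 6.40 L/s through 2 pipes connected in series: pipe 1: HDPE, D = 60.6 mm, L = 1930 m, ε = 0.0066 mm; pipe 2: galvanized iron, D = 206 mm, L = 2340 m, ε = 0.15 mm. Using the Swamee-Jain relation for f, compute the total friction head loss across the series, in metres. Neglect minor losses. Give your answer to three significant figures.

Pipe 1: V = 2.219 m/s, Re = 1.13×10^5, ε/D = 1.09×10^-4, f = 0.01810, h_1 = f(L/D)V²/2g = 144.7 m
Pipe 2: V = 0.1920 m/s, Re = 3.32×10^4, ε/D = 7.28×10^-4, f = 0.02498, h_2 = f(L/D)V²/2g = 0.5332 m
Series → Q common, losses add: H = Σh = 145.2 m

H ≈ 145 m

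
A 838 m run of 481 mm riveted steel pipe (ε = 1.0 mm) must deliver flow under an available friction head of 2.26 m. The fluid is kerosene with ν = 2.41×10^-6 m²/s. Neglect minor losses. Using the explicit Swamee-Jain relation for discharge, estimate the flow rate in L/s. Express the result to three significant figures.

Q ≈ 185 L/s

Swamee-Jain (Type II): Q = -0.965·√(gD⁵h_f/L)·ln[ε/(3.7D) + √(3.17ν²L/(gD³h_f))]
√(gD⁵h_f/L) = √(9.81·0.481⁵·2.26/838) = 0.02610
ε/(3.7D) = 5.62×10^-4; √(3.17ν²L/(gD³h_f)) = 7.91×10^-5
Q = -0.965·0.02610·ln(6.410×10^-4) = 0.1852 m³/s
Check: V = 1.02 m/s, Re = 2.03×10^5, f = 0.02469, h_f = 2.28 m ≈ 2.26 m ✓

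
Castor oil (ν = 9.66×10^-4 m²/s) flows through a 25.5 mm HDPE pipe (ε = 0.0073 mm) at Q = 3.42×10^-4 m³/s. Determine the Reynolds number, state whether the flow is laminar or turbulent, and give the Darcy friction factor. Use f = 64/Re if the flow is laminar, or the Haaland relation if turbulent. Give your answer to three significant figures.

Re ≈ 17.7; laminar; f = 64/Re ≈ 3.62

V = 4Q/(πD²) = 0.6697 m/s
Re = VD/ν = 0.6697·0.0255/9.66×10^-4 = 17.7
Re < 2300 → laminar → f = 64/Re = 3.620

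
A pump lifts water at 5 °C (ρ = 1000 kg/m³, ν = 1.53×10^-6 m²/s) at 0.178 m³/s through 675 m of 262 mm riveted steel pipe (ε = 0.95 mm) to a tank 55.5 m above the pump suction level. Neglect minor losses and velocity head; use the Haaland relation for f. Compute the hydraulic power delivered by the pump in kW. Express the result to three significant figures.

V = 4Q/(πD²) = 3.302 m/s; Re = 5.65×10^5; ε/D = 0.00363; f = 0.02786
h_f = f(L/D)V²/2g = 39.88 m
Total head H = z + h_f = 55.5 + 39.88 = 95.38 m
P_hyd = ρgQH = 1000·9.81·0.178·95.38 = 166.6 kW

P_hyd ≈ 167 kW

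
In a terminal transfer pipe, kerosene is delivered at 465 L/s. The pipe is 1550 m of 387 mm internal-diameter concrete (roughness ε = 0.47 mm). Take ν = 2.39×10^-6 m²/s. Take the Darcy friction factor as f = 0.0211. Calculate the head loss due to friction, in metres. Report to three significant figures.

V = 4Q/(πD²) = 4·0.465/(π·0.387²) = 3.953 m/s
h_f = f(L/D)V²/(2g) = 0.02110·(1550/0.387)·3.953²/(2·9.81) = 67.31 m

h_f ≈ 67.3 m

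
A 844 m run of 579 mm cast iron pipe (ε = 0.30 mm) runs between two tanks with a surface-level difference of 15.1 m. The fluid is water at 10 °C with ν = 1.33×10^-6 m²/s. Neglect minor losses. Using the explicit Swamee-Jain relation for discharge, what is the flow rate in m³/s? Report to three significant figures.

Swamee-Jain (Type II): Q = -0.965·√(gD⁵h_f/L)·ln[ε/(3.7D) + √(3.17ν²L/(gD³h_f))]
√(gD⁵h_f/L) = √(9.81·0.579⁵·15.1/844) = 0.1069
ε/(3.7D) = 1.40×10^-4; √(3.17ν²L/(gD³h_f)) = 1.28×10^-5
Q = -0.965·0.1069·ln(1.529×10^-4) = 0.9061 m³/s
Check: V = 3.44 m/s, Re = 1.50×10^6, f = 0.01725, h_f = 15.2 m ≈ 15.1 m ✓

Q ≈ 0.906 m³/s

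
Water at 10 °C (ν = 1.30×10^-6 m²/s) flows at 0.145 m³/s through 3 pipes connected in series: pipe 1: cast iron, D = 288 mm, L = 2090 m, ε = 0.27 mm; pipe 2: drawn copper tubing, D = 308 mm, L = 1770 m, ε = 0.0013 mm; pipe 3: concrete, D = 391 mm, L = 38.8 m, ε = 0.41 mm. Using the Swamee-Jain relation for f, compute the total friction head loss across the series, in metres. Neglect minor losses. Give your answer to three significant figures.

Pipe 1: V = 2.226 m/s, Re = 4.93×10^5, ε/D = 9.38×10^-4, f = 0.02009, h_1 = f(L/D)V²/2g = 36.81 m
Pipe 2: V = 1.946 m/s, Re = 4.61×10^5, ε/D = 4.22×10^-6, f = 0.01335, h_2 = f(L/D)V²/2g = 14.81 m
Pipe 3: V = 1.208 m/s, Re = 3.63×10^5, ε/D = 0.00105, f = 0.02078, h_3 = f(L/D)V²/2g = 0.1533 m
Series → Q common, losses add: H = Σh = 51.77 m

H ≈ 51.8 m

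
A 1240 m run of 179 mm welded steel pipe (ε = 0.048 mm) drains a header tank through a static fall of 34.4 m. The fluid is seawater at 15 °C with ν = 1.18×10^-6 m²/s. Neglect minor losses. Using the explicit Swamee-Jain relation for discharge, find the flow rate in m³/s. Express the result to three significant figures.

Swamee-Jain (Type II): Q = -0.965·√(gD⁵h_f/L)·ln[ε/(3.7D) + √(3.17ν²L/(gD³h_f))]
√(gD⁵h_f/L) = √(9.81·0.179⁵·34.4/1240) = 0.007072
ε/(3.7D) = 7.25×10^-5; √(3.17ν²L/(gD³h_f)) = 5.32×10^-5
Q = -0.965·0.007072·ln(1.257×10^-4) = 0.06130 m³/s
Check: V = 2.44 m/s, Re = 3.69×10^5, f = 0.01651, h_f = 34.6 m ≈ 34.4 m ✓

Q ≈ 0.0613 m³/s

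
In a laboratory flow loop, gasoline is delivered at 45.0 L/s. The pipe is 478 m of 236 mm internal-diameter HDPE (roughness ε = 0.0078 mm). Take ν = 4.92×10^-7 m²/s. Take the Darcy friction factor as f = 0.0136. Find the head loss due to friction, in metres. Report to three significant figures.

V = 4Q/(πD²) = 4·0.0450/(π·0.236²) = 1.029 m/s
h_f = f(L/D)V²/(2g) = 0.01360·(478/0.236)·1.029²/(2·9.81) = 1.486 m

h_f ≈ 1.49 m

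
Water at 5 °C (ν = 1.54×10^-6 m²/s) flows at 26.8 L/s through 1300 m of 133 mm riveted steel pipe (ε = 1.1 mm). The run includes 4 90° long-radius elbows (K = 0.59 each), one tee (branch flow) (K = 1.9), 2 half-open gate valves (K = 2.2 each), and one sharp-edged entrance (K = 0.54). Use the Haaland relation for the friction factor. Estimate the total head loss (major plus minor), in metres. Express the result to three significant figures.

V = 4Q/(πD²) = 1.929 m/s; V²/2g = 0.1897 m
Re = 1.67×10^5, ε/D = 0.00827 → f = 0.03603 (Haaland)
Major: h_f = f(L/D)·V²/2g = 0.03603·9774·0.1897 = 66.80 m
Minor: ΣK = 9.20; h_m = ΣK·V²/2g = 1.745 m
Total H_L = 66.80 + 1.745 = 68.54 m

H_L ≈ 68.5 m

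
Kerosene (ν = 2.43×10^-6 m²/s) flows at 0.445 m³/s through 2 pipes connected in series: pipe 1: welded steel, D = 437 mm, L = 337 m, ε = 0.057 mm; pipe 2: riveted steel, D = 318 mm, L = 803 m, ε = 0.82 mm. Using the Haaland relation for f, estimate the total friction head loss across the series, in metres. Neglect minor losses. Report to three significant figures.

H ≈ 107 m

Pipe 1: V = 2.967 m/s, Re = 5.34×10^5, ε/D = 1.30×10^-4, f = 0.01450, h_1 = f(L/D)V²/2g = 5.017 m
Pipe 2: V = 5.603 m/s, Re = 7.33×10^5, ε/D = 0.00258, f = 0.02532, h_2 = f(L/D)V²/2g = 102.3 m
Series → Q common, losses add: H = Σh = 107.3 m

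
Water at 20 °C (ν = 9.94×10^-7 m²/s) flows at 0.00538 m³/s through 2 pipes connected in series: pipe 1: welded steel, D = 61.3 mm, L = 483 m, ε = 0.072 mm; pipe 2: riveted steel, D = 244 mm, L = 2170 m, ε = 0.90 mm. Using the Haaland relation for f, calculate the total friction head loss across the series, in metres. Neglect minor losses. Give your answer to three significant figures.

H ≈ 30.0 m

Pipe 1: V = 1.823 m/s, Re = 1.12×10^5, ε/D = 0.00117, f = 0.02235, h_1 = f(L/D)V²/2g = 29.83 m
Pipe 2: V = 0.1151 m/s, Re = 2.82×10^4, ε/D = 0.00369, f = 0.03114, h_2 = f(L/D)V²/2g = 0.1868 m
Series → Q common, losses add: H = Σh = 30.01 m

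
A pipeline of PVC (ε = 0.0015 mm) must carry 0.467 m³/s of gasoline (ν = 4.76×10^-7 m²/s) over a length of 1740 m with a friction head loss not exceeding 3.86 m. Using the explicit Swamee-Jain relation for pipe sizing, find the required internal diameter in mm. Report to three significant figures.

Swamee-Jain (Type III): D = 0.66·[ε^1.25·(LQ²/(gh_f))^4.75 + ν·Q^9.4·(L/(gh_f))^5.2]^0.04
LQ²/(gh_f) = 10.02; L/(gh_f) = 45.95
Term 1 = ε^1.25·(…)^4.75 = 0.00298; Term 2 = ν·Q^9.4·(…)^5.2 = 0.163
D = 0.66·(0.00298 + 0.163)^0.04 = 0.6143 m = 614 mm
Check: V = 1.58 m/s, Re = 2.03×10^6, f = 0.01043, h_f = 3.74 m ≈ 3.86 m ✓

D ≈ 614 mm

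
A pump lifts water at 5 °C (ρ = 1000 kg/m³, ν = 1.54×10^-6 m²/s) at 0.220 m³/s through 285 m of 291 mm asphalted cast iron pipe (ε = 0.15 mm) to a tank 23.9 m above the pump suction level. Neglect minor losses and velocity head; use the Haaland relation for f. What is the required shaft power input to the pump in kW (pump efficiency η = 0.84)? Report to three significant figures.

V = 4Q/(πD²) = 3.308 m/s; Re = 6.25×10^5; ε/D = 5.15×10^-4; f = 0.01752
h_f = f(L/D)V²/2g = 9.569 m
Total head H = z + h_f = 23.9 + 9.569 = 33.47 m
P_hyd = ρgQH = 1000·9.81·0.220·33.47 = 72.23 kW
P_shaft = P_hyd/η = 72.23/0.84 = 85.99 kW

P_shaft ≈ 86.0 kW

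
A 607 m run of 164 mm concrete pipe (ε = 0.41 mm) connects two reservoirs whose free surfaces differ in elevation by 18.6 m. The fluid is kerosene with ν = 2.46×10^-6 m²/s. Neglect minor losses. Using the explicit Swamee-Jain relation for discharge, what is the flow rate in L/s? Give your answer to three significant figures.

Q ≈ 41.1 L/s

Swamee-Jain (Type II): Q = -0.965·√(gD⁵h_f/L)·ln[ε/(3.7D) + √(3.17ν²L/(gD³h_f))]
√(gD⁵h_f/L) = √(9.81·0.164⁵·18.6/607) = 0.005972
ε/(3.7D) = 6.76×10^-4; √(3.17ν²L/(gD³h_f)) = 1.20×10^-4
Q = -0.965·0.005972·ln(7.960×10^-4) = 0.04112 m³/s
Check: V = 1.95 m/s, Re = 1.30×10^5, f = 0.02624, h_f = 18.8 m ≈ 18.6 m ✓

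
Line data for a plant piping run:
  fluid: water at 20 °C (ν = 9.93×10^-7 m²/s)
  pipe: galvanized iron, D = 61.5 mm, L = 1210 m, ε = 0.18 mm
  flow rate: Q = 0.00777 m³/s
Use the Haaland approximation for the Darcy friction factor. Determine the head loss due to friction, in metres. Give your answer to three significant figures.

V = 4Q/(πD²) = 4·0.00777/(π·0.0615²) = 2.616 m/s
Re = VD/ν = 2.616·0.0615/9.93×10^-7 = 1.62×10^5 → turbulent
ε/D = 0.18/61.5 = 0.00293
Haaland: f = 0.02679
h_f = f(L/D)V²/(2g) = 0.02679·(1210/0.0615)·2.616²/(2·9.81) = 183.8 m

h_f ≈ 184 m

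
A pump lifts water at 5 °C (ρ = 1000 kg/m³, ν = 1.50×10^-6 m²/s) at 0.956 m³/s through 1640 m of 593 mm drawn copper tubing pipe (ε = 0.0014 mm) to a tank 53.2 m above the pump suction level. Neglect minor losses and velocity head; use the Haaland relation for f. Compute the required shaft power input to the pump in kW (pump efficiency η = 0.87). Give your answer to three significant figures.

V = 4Q/(πD²) = 3.461 m/s; Re = 1.37×10^6; ε/D = 2.36×10^-6; f = 0.01105
h_f = f(L/D)V²/2g = 18.66 m
Total head H = z + h_f = 53.2 + 18.66 = 71.86 m
P_hyd = ρgQH = 1000·9.81·0.956·71.86 = 673.9 kW
P_shaft = P_hyd/η = 673.9/0.87 = 774.6 kW

P_shaft ≈ 775 kW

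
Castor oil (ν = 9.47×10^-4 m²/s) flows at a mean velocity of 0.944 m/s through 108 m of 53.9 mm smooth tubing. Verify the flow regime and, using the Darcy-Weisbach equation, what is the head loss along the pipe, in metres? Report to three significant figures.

Re = VD/ν = 0.944·0.05390/9.47×10^-4 = 53.7 → laminar (Re < 2300)
f = 64/Re = 1.191
h_f = f(L/D)V²/(2g) = 1.191·(108/0.05390)·0.944²/(2·9.81) = 108.4 m

h_f ≈ 108 m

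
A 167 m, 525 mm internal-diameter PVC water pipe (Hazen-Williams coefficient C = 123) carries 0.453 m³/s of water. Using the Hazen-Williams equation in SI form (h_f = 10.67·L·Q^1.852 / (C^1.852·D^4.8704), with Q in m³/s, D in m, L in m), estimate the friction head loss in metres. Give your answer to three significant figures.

h_f = 10.67·167·0.453^1.852 / (123^1.852·0.525^4.8704) = 1.278 m

h_f ≈ 1.28 m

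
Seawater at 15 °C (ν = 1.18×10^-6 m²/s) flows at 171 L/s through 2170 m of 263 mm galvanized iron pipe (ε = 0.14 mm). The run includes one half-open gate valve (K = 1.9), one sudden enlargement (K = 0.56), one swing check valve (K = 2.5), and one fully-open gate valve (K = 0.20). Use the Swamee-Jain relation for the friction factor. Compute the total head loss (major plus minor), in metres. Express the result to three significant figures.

H_L ≈ 76.4 m

V = 4Q/(πD²) = 3.148 m/s; V²/2g = 0.5050 m
Re = 7.02×10^5, ε/D = 5.32×10^-4 → f = 0.01772 (Swamee-Jain)
Major: h_f = f(L/D)·V²/2g = 0.01772·8251·0.5050 = 73.83 m
Minor: ΣK = 5.16; h_m = ΣK·V²/2g = 2.606 m
Total H_L = 73.83 + 2.606 = 76.44 m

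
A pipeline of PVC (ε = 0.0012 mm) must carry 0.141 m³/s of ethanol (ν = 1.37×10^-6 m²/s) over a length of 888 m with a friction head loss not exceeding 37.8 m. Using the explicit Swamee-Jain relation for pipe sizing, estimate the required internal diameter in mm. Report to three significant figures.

Swamee-Jain (Type III): D = 0.66·[ε^1.25·(LQ²/(gh_f))^4.75 + ν·Q^9.4·(L/(gh_f))^5.2]^0.04
LQ²/(gh_f) = 0.04761; L/(gh_f) = 2.395
Term 1 = ε^1.25·(…)^4.75 = 2.08×10^-14; Term 2 = ν·Q^9.4·(…)^5.2 = 1.29×10^-12
D = 0.66·(2.08×10^-14 + 1.29×10^-12)^0.04 = 0.2209 m = 221 mm
Check: V = 3.68 m/s, Re = 5.93×10^5, f = 0.01280, h_f = 35.5 m ≈ 37.8 m ✓

D ≈ 221 mm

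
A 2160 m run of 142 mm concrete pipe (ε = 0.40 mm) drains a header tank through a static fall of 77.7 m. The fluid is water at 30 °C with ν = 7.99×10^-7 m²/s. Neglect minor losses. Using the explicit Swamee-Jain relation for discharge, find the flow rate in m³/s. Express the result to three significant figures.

Swamee-Jain (Type II): Q = -0.965·√(gD⁵h_f/L)·ln[ε/(3.7D) + √(3.17ν²L/(gD³h_f))]
√(gD⁵h_f/L) = √(9.81·0.142⁵·77.7/2160) = 0.004514
ε/(3.7D) = 7.61×10^-4; √(3.17ν²L/(gD³h_f)) = 4.48×10^-5
Q = -0.965·0.004514·ln(8.061×10^-4) = 0.03103 m³/s
Check: V = 1.96 m/s, Re = 3.48×10^5, f = 0.02625, h_f = 78.1 m ≈ 77.7 m ✓

Q ≈ 0.0310 m³/s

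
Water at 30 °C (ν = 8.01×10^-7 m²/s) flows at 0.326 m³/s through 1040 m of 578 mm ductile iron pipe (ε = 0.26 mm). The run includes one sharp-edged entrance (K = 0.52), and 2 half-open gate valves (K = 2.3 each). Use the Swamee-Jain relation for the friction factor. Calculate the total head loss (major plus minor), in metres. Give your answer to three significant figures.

H_L ≈ 2.81 m

V = 4Q/(πD²) = 1.242 m/s; V²/2g = 0.07868 m
Re = 8.97×10^5, ε/D = 4.50×10^-4 → f = 0.01701 (Swamee-Jain)
Major: h_f = f(L/D)·V²/2g = 0.01701·1799·0.07868 = 2.408 m
Minor: ΣK = 5.12; h_m = ΣK·V²/2g = 0.4028 m
Total H_L = 2.408 + 0.4028 = 2.811 m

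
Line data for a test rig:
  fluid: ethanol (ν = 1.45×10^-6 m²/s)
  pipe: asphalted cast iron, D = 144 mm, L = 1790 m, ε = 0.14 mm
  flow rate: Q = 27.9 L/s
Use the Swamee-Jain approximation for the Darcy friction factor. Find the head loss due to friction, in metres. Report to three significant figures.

h_f ≈ 39.6 m

V = 4Q/(πD²) = 4·0.0279/(π·0.144²) = 1.713 m/s
Re = VD/ν = 1.713·0.144/1.45×10^-6 = 1.70×10^5 → turbulent
ε/D = 0.14/144 = 9.72×10^-4
Swamee-Jain: f = 0.02130
h_f = f(L/D)V²/(2g) = 0.02130·(1790/0.144)·1.713²/(2·9.81) = 39.61 m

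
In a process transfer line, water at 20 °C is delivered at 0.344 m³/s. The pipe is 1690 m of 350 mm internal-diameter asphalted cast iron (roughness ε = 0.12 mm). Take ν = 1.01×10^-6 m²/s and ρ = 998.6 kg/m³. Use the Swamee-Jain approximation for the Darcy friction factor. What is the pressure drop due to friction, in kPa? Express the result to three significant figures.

Δp ≈ 493 kPa

V = 4Q/(πD²) = 4·0.344/(π·0.350²) = 3.575 m/s
Re = VD/ν = 3.575·0.350/1.01×10^-6 = 1.24×10^6 → turbulent
ε/D = 0.12/350 = 3.43×10^-4
Swamee-Jain: f = 0.01600
h_f = f(L/D)V²/(2g) = 0.01600·(1690/0.350)·3.575²/(2·9.81) = 50.34 m
Δp = ρg·h_f = 998.6·9.81·50.34 = 493.2 kPa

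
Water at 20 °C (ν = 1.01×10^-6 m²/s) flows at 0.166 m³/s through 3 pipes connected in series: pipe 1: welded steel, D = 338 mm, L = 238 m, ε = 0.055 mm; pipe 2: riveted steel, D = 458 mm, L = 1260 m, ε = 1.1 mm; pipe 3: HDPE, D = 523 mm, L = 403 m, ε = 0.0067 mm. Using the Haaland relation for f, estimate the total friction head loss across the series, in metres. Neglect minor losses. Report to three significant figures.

Pipe 1: V = 1.850 m/s, Re = 6.19×10^5, ε/D = 1.63×10^-4, f = 0.01465, h_1 = f(L/D)V²/2g = 1.800 m
Pipe 2: V = 1.008 m/s, Re = 4.57×10^5, ε/D = 0.00240, f = 0.02496, h_2 = f(L/D)V²/2g = 3.554 m
Pipe 3: V = 0.7727 m/s, Re = 4.00×10^5, ε/D = 1.28×10^-5, f = 0.01373, h_3 = f(L/D)V²/2g = 0.3219 m
Series → Q common, losses add: H = Σh = 5.675 m

H ≈ 5.68 m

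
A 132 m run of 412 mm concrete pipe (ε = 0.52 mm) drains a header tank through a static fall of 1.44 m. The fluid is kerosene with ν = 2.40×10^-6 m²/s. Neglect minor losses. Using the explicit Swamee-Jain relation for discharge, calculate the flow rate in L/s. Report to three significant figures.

Q ≈ 270 L/s

Swamee-Jain (Type II): Q = -0.965·√(gD⁵h_f/L)·ln[ε/(3.7D) + √(3.17ν²L/(gD³h_f))]
√(gD⁵h_f/L) = √(9.81·0.412⁵·1.44/132) = 0.03564
ε/(3.7D) = 3.41×10^-4; √(3.17ν²L/(gD³h_f)) = 4.94×10^-5
Q = -0.965·0.03564·ln(3.905×10^-4) = 0.2699 m³/s
Check: V = 2.02 m/s, Re = 3.48×10^5, f = 0.02166, h_f = 1.45 m ≈ 1.44 m ✓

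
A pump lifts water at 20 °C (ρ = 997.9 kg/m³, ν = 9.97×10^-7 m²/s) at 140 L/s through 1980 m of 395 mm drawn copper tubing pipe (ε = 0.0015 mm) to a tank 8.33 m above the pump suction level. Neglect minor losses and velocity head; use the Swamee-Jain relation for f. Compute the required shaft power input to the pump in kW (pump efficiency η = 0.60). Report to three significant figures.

V = 4Q/(πD²) = 1.142 m/s; Re = 4.53×10^5; ε/D = 3.80×10^-6; f = 0.01338
h_f = f(L/D)V²/2g = 4.463 m
Total head H = z + h_f = 8.33 + 4.463 = 12.79 m
P_hyd = ρgQH = 997.9·9.81·0.140·12.79 = 17.53 kW
P_shaft = P_hyd/η = 17.53/0.60 = 29.22 kW

P_shaft ≈ 29.2 kW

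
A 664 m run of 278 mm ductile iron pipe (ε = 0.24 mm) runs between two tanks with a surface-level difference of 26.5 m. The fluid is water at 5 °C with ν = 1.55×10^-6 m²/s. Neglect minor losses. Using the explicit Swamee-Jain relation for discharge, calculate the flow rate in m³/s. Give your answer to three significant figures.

Swamee-Jain (Type II): Q = -0.965·√(gD⁵h_f/L)·ln[ε/(3.7D) + √(3.17ν²L/(gD³h_f))]
√(gD⁵h_f/L) = √(9.81·0.278⁵·26.5/664) = 0.02550
ε/(3.7D) = 2.33×10^-4; √(3.17ν²L/(gD³h_f)) = 3.01×10^-5
Q = -0.965·0.02550·ln(2.634×10^-4) = 0.2028 m³/s
Check: V = 3.34 m/s, Re = 5.99×10^5, f = 0.01962, h_f = 26.7 m ≈ 26.5 m ✓

Q ≈ 0.203 m³/s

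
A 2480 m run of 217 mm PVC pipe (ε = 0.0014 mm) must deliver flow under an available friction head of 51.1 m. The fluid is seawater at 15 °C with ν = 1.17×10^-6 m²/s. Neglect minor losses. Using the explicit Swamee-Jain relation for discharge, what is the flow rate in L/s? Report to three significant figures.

Swamee-Jain (Type II): Q = -0.965·√(gD⁵h_f/L)·ln[ε/(3.7D) + √(3.17ν²L/(gD³h_f))]
√(gD⁵h_f/L) = √(9.81·0.217⁵·51.1/2480) = 0.009862
ε/(3.7D) = 1.74×10^-6; √(3.17ν²L/(gD³h_f)) = 4.58×10^-5
Q = -0.965·0.009862·ln(4.758×10^-5) = 0.09472 m³/s
Check: V = 2.56 m/s, Re = 4.75×10^5, f = 0.01331, h_f = 50.9 m ≈ 51.1 m ✓

Q ≈ 94.7 L/s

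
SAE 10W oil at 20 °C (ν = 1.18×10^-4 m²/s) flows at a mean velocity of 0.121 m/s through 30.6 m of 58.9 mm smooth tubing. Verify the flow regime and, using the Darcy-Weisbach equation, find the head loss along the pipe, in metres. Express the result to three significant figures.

Re = VD/ν = 0.121·0.05890/1.18×10^-4 = 60.4 → laminar (Re < 2300)
f = 64/Re = 1.060
h_f = f(L/D)V²/(2g) = 1.060·(30.6/0.05890)·0.121²/(2·9.81) = 0.4108 m

h_f ≈ 0.411 m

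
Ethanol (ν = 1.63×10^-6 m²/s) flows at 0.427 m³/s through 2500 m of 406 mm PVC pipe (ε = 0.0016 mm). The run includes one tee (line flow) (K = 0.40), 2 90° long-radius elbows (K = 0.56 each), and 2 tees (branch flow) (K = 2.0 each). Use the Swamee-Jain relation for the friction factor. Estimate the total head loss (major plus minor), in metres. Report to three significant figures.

V = 4Q/(πD²) = 3.298 m/s; V²/2g = 0.5545 m
Re = 8.22×10^5, ε/D = 3.94×10^-6 → f = 0.01209 (Swamee-Jain)
Major: h_f = f(L/D)·V²/2g = 0.01209·6158·0.5545 = 41.27 m
Minor: ΣK = 5.52; h_m = ΣK·V²/2g = 3.061 m
Total H_L = 41.27 + 3.061 = 44.33 m

H_L ≈ 44.3 m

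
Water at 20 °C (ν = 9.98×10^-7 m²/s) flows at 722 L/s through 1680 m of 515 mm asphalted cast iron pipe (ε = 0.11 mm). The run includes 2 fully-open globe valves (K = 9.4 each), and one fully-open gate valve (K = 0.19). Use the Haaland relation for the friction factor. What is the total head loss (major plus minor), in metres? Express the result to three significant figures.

H_L ≈ 40.4 m

V = 4Q/(πD²) = 3.466 m/s; V²/2g = 0.6123 m
Re = 1.79×10^6, ε/D = 2.14×10^-4 → f = 0.01441 (Haaland)
Major: h_f = f(L/D)·V²/2g = 0.01441·3262·0.6123 = 28.79 m
Minor: ΣK = 19.0; h_m = ΣK·V²/2g = 11.63 m
Total H_L = 28.79 + 11.63 = 40.42 m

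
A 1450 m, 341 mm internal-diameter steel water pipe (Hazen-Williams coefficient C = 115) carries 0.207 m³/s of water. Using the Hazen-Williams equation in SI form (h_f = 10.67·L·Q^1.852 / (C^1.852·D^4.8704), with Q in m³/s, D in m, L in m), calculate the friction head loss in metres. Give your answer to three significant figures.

h_f ≈ 24.1 m

h_f = 10.67·1450·0.207^1.852 / (115^1.852·0.341^4.8704) = 24.10 m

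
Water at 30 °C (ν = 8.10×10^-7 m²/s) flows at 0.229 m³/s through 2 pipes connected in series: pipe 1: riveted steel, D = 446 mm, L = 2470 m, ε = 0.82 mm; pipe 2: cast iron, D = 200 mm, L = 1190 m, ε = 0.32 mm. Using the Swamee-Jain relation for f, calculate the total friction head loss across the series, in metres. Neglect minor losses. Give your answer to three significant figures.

H ≈ 373 m

Pipe 1: V = 1.466 m/s, Re = 8.07×10^5, ε/D = 0.00184, f = 0.02324, h_1 = f(L/D)V²/2g = 14.09 m
Pipe 2: V = 7.289 m/s, Re = 1.80×10^6, ε/D = 0.00160, f = 0.02227, h_2 = f(L/D)V²/2g = 358.8 m
Series → Q common, losses add: H = Σh = 372.9 m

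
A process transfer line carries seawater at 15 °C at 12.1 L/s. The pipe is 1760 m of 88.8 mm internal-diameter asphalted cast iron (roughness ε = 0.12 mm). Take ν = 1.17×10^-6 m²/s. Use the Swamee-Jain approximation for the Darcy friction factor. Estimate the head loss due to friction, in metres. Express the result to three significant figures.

h_f ≈ 88.1 m

V = 4Q/(πD²) = 4·0.0121/(π·0.0888²) = 1.954 m/s
Re = VD/ν = 1.954·0.0888/1.17×10^-6 = 1.48×10^5 → turbulent
ε/D = 0.12/88.8 = 0.00135
Swamee-Jain: f = 0.02285
h_f = f(L/D)V²/(2g) = 0.02285·(1760/0.0888)·1.954²/(2·9.81) = 88.12 m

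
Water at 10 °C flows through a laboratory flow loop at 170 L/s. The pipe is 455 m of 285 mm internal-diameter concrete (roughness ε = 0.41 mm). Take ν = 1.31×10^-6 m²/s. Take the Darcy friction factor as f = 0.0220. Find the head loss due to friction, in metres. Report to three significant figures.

h_f ≈ 12.7 m

V = 4Q/(πD²) = 4·0.170/(π·0.285²) = 2.665 m/s
h_f = f(L/D)V²/(2g) = 0.02200·(455/0.285)·2.665²/(2·9.81) = 12.71 m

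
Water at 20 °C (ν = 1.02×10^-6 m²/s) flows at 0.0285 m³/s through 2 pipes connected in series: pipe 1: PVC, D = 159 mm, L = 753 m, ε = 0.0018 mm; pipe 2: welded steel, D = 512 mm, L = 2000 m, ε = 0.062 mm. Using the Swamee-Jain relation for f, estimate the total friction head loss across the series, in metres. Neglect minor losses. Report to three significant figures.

H ≈ 7.69 m

Pipe 1: V = 1.435 m/s, Re = 2.24×10^5, ε/D = 1.13×10^-5, f = 0.01531, h_1 = f(L/D)V²/2g = 7.613 m
Pipe 2: V = 0.1384 m/s, Re = 6.95×10^4, ε/D = 1.21×10^-4, f = 0.01989, h_2 = f(L/D)V²/2g = 0.07586 m
Series → Q common, losses add: H = Σh = 7.689 m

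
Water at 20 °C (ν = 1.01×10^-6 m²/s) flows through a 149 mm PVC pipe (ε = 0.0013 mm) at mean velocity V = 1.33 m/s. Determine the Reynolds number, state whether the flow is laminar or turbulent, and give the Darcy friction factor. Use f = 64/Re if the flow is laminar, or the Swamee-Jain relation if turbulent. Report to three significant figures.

Re = VD/ν = 1.330·0.149/1.01×10^-6 = 1.96×10^5
Re > 4000 → turbulent; ε/D = 8.72×10^-6
Swamee-Jain: f = 0.01567

Re ≈ 1.96×10^5; turbulent; f ≈ 0.0157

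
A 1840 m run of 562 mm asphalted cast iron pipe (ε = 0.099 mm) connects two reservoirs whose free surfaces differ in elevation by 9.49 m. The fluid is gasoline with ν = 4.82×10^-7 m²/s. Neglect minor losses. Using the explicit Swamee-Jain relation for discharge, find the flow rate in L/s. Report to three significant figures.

Q ≈ 503 L/s

Swamee-Jain (Type II): Q = -0.965·√(gD⁵h_f/L)·ln[ε/(3.7D) + √(3.17ν²L/(gD³h_f))]
√(gD⁵h_f/L) = √(9.81·0.562⁵·9.49/1840) = 0.05326
ε/(3.7D) = 4.76×10^-5; √(3.17ν²L/(gD³h_f)) = 9.06×10^-6
Q = -0.965·0.05326·ln(5.667×10^-5) = 0.5026 m³/s
Check: V = 2.03 m/s, Re = 2.36×10^6, f = 0.01394, h_f = 9.55 m ≈ 9.49 m ✓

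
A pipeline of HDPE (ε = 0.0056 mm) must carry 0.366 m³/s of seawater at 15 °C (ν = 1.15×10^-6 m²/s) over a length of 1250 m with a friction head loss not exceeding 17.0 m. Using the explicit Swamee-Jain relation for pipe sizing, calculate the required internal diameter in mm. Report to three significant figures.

Swamee-Jain (Type III): D = 0.66·[ε^1.25·(LQ²/(gh_f))^4.75 + ν·Q^9.4·(L/(gh_f))^5.2]^0.04
LQ²/(gh_f) = 1.004; L/(gh_f) = 7.495
Term 1 = ε^1.25·(…)^4.75 = 2.78×10^-7; Term 2 = ν·Q^9.4·(…)^5.2 = 3.21×10^-6
D = 0.66·(2.78×10^-7 + 3.21×10^-6)^0.04 = 0.3992 m = 399 mm
Check: V = 2.92 m/s, Re = 1.01×10^6, f = 0.01192, h_f = 16.3 m ≈ 17.0 m ✓

D ≈ 399 mm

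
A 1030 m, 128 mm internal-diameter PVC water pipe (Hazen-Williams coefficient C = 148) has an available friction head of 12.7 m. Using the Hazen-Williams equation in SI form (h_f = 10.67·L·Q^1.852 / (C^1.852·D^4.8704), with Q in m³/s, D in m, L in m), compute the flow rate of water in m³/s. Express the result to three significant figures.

Rearranging: Q = [h_f·C^1.852·D^4.8704 / (10.67·L)]^(1/1.852)
Q = [12.7·148^1.852·0.128^4.8704 / (10.67·1030)]^0.540 = 0.01724 m³/s

Q ≈ 0.0172 m³/s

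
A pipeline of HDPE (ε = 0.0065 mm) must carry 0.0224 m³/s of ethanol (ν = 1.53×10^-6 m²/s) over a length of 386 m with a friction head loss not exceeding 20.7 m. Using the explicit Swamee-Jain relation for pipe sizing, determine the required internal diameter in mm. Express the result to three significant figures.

Swamee-Jain (Type III): D = 0.66·[ε^1.25·(LQ²/(gh_f))^4.75 + ν·Q^9.4·(L/(gh_f))^5.2]^0.04
LQ²/(gh_f) = 9.538×10^-4; L/(gh_f) = 1.901
Term 1 = ε^1.25·(…)^4.75 = 1.47×10^-21; Term 2 = ν·Q^9.4·(…)^5.2 = 1.34×10^-20
D = 0.66·(1.47×10^-21 + 1.34×10^-20)^0.04 = 0.1063 m = 106 mm
Check: V = 2.52 m/s, Re = 1.75×10^5, f = 0.01644, h_f = 19.4 m ≈ 20.7 m ✓

D ≈ 106 mm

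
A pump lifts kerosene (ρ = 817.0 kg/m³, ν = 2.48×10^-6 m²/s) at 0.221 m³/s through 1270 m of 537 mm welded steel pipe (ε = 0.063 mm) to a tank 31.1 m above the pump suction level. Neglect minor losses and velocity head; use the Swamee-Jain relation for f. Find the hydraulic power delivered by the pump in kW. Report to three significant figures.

P_hyd ≈ 58.4 kW

V = 4Q/(πD²) = 0.9758 m/s; Re = 2.11×10^5; ε/D = 1.17×10^-4; f = 0.01639
h_f = f(L/D)V²/2g = 1.881 m
Total head H = z + h_f = 31.1 + 1.881 = 32.98 m
P_hyd = ρgQH = 817.0·9.81·0.221·32.98 = 58.42 kW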